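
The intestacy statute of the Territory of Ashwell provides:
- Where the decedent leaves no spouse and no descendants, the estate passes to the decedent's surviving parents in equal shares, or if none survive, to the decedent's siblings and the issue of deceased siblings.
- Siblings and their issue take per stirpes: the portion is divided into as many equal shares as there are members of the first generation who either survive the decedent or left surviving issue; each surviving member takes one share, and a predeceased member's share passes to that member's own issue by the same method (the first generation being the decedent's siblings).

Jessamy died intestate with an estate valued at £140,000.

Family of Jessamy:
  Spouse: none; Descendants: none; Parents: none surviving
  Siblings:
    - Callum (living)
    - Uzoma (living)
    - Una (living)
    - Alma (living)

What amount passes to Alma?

The entire £140,000 passes to the siblings and their issue.
That amount (£140,000) is divided into 4 shares of £35,000: Callum, Uzoma, Una, and Alma each take £35,000.

Alma receives £35,000.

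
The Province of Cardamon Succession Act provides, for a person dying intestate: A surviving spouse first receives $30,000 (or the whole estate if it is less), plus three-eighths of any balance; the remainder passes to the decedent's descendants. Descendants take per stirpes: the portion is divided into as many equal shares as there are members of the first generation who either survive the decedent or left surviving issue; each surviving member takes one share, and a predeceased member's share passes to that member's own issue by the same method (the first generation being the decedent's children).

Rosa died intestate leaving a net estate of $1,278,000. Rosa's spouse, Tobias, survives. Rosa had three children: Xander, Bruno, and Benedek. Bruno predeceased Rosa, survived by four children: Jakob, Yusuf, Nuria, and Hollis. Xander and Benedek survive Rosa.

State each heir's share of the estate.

Tobias first takes $30,000, leaving a balance of $1,248,000. Tobias then takes three-eighths of the balance ($468,000), for a total of $498,000. The remaining $780,000 passes to the descendants.
The descendants' portion ($780,000) is divided into 3 shares of $260,000: Xander and Benedek each take $260,000; Bruno's $260,000 share passes to Bruno's issue.
Bruno's share ($260,000) is divided into 4 shares of $65,000: Jakob, Yusuf, Nuria, and Hollis each take $65,000.

Tobias: $498,000; Xander: $260,000; Jakob: $65,000; Yusuf: $65,000; Nuria: $65,000; Hollis: $65,000; Benedek: $260,000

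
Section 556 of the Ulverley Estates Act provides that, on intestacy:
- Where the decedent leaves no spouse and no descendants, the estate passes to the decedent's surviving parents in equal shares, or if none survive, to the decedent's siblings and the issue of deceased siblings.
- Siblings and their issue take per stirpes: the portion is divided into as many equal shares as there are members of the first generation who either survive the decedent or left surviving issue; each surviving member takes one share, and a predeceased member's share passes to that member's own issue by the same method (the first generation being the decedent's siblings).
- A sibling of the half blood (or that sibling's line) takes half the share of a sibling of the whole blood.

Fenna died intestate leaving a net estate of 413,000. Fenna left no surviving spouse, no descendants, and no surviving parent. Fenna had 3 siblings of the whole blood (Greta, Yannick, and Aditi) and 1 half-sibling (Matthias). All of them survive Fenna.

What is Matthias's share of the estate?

The entire 413,000 passes to the siblings and their issue.
Counting each half-blood sibling's line as half a unit, there are 7/2 units in 413,000, so one unit is 118,000. Whole-blood lines (Greta, Yannick, and Aditi) take 118,000 each; half-blood lines (Matthias) take 59,000 each.

Matthias receives 59,000.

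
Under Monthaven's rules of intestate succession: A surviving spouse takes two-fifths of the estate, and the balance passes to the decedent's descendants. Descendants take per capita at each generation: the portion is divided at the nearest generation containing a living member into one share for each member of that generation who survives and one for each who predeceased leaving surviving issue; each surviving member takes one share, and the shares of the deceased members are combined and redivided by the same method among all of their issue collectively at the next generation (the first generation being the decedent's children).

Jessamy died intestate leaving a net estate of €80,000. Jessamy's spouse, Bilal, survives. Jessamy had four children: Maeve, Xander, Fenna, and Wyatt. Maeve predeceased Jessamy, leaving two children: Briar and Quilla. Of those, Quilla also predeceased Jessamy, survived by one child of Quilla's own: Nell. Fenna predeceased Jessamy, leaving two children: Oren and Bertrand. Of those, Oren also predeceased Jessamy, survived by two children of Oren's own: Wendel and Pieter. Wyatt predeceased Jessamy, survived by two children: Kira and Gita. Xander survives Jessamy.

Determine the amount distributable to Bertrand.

Bilal takes two-fifths of €80,000 = €32,000. The remaining €48,000 passes to the descendants.
The descendants' portion (€48,000) is divided at the children's generation into 4 shares of €12,000. Xander takes €12,000. The 3 shares of the deceased (Maeve, Fenna, and Wyatt) are combined into a pool of €36,000.
That pool (€36,000) is divided at the grandchildren's generation into 6 shares of €6,000. Briar, Bertrand, Kira, and Gita each take €6,000. The 2 shares of the deceased (Quilla and Oren) are combined into a pool of €12,000.
That pool (€12,000) is divided at the great-grandchildren's generation equally among Nell, Wendel, and Pieter: €4,000 each.

Bertrand receives €6,000.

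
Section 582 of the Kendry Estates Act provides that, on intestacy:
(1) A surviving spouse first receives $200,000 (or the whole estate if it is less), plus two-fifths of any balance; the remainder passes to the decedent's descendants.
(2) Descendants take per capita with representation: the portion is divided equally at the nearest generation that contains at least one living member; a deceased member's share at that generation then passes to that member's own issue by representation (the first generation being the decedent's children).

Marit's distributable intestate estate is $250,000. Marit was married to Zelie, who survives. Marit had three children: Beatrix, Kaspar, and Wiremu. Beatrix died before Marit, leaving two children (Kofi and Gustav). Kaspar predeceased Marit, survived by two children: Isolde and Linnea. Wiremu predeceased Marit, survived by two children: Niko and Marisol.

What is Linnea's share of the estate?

Zelie first takes $200,000, leaving a balance of $50,000. Zelie then takes two-fifths of the balance ($20,000), for a total of $220,000. The remaining $30,000 passes to the descendants.
No child survives, so the initial division is made at the grandchildren's generation.
The descendants' portion ($30,000) is divided into 6 shares of $5,000: Kofi, Gustav, Isolde, Linnea, Niko, and Marisol each take $5,000.

Linnea receives $5,000.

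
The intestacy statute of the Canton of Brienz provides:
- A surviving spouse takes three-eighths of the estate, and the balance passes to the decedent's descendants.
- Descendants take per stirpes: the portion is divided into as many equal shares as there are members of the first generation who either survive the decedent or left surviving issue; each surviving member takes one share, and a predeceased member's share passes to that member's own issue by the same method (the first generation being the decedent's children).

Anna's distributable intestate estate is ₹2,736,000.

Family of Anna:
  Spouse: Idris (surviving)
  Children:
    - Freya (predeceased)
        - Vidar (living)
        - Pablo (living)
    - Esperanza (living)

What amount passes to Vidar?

Vidar receives ₹427,500.

Idris takes three-eighths of ₹2,736,000 = ₹1,026,000. The remaining ₹1,710,000 passes to the descendants.
The descendants' portion (₹1,710,000) is divided into 2 shares of ₹855,000: Esperanza takes ₹855,000; Freya's ₹855,000 share passes to Freya's issue.
Freya's share (₹855,000) is divided into 2 shares of ₹427,500: Vidar and Pablo each take ₹427,500.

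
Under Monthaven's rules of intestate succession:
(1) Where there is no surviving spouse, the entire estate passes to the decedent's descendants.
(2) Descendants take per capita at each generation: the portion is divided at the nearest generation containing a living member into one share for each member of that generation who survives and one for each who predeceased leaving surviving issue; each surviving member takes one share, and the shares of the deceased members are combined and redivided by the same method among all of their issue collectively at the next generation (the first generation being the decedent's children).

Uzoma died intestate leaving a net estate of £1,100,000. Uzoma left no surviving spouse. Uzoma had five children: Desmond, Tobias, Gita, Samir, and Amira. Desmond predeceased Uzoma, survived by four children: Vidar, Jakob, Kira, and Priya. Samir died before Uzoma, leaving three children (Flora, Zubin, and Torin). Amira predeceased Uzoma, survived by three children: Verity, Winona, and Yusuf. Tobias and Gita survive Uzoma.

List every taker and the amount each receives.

Vidar: £66,000; Jakob: £66,000; Kira: £66,000; Priya: £66,000; Tobias: £220,000; Gita: £220,000; Flora: £66,000; Zubin: £66,000; Torin: £66,000; Verity: £66,000; Winona: £66,000; Yusuf: £66,000

The entire £1,100,000 passes to the descendants.
That amount (£1,100,000) is divided at the children's generation into 5 shares of £220,000. Tobias and Gita each take £220,000. The 3 shares of the deceased (Desmond, Samir, and Amira) are combined into a pool of £660,000.
That pool (£660,000) is divided at the grandchildren's generation equally among Vidar, Jakob, Kira, Priya, Flora, Zubin, Torin, Verity, Winona, and Yusuf: £66,000 each.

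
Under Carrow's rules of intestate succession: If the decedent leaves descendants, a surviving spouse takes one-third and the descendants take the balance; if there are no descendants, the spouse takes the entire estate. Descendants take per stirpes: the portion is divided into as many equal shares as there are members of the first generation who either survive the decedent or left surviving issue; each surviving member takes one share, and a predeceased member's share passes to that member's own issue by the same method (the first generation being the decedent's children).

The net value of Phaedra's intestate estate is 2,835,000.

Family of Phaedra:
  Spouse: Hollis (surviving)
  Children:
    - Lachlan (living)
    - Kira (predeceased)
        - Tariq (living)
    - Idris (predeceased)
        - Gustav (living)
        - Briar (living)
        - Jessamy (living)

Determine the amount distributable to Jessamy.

Jessamy receives 210,000.

Hollis takes one-third of 2,835,000 = 945,000. The remaining 1,890,000 passes to the descendants.
The descendants' portion (1,890,000) is divided into 3 shares of 630,000: Lachlan takes 630,000; Kira's 630,000 share passes to Kira's issue; Idris's 630,000 share passes to Idris's issue.
Kira's share (630,000) passes entirely to Tariq.
Idris's share (630,000) is divided into 3 shares of 210,000: Gustav, Briar, and Jessamy each take 210,000.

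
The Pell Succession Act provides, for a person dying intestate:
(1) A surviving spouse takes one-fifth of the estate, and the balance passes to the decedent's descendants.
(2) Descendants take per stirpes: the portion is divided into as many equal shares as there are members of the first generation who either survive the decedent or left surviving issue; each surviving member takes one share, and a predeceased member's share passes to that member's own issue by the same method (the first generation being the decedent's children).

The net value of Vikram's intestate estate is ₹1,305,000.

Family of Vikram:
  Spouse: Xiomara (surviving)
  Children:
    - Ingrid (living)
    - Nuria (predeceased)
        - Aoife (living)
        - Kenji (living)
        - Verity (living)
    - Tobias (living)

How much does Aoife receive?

Xiomara takes one-fifth of ₹1,305,000 = ₹261,000. The remaining ₹1,044,000 passes to the descendants.
The descendants' portion (₹1,044,000) is divided into 3 shares of ₹348,000: Ingrid and Tobias each take ₹348,000; Nuria's ₹348,000 share passes to Nuria's issue.
Nuria's share (₹348,000) is divided into 3 shares of ₹116,000: Aoife, Kenji, and Verity each take ₹116,000.

Aoife receives ₹116,000.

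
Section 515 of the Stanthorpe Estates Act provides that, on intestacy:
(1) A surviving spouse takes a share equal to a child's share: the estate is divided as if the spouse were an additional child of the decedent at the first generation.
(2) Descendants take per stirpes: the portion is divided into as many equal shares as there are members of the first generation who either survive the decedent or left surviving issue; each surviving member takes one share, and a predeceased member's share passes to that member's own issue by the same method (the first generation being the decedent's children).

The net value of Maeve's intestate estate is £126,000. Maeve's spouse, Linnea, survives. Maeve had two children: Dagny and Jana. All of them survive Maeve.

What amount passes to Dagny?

The spouse counts as an additional share at the children's level, so there are 3 primary shares of £42,000. Linnea takes one such share (£42,000).
The children's combined portion (£84,000) is divided into 2 shares of £42,000: Dagny and Jana each take £42,000.

Dagny receives £42,000.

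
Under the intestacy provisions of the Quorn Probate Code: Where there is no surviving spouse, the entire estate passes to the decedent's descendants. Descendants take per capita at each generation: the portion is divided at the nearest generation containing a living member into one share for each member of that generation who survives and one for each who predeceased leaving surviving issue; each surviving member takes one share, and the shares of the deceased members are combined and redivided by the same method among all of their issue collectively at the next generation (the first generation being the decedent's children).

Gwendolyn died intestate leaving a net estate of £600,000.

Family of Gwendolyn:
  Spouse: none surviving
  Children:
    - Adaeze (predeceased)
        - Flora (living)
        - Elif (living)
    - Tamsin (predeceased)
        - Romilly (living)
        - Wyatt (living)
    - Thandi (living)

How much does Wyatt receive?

The entire £600,000 passes to the descendants.
That amount (£600,000) is divided at the children's generation into 3 shares of £200,000. Thandi takes £200,000. The 2 shares of the deceased (Adaeze and Tamsin) are combined into a pool of £400,000.
That pool (£400,000) is divided at the grandchildren's generation equally among Flora, Elif, Romilly, and Wyatt: £100,000 each.

Wyatt receives £100,000.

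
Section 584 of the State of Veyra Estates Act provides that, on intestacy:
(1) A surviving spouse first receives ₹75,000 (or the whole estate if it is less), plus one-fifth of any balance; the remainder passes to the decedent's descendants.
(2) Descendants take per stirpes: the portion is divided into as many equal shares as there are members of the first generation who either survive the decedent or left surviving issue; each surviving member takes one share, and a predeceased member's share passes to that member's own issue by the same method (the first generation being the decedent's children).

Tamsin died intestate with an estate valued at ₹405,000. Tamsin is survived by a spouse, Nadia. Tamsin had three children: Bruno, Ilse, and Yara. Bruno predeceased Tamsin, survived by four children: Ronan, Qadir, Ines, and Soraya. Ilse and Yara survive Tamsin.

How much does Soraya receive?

Nadia first takes ₹75,000, leaving a balance of ₹330,000. Nadia then takes one-fifth of the balance (₹66,000), for a total of ₹141,000. The remaining ₹264,000 passes to the descendants.
The descendants' portion (₹264,000) is divided into 3 shares of ₹88,000: Ilse and Yara each take ₹88,000; Bruno's ₹88,000 share passes to Bruno's issue.
Bruno's share (₹88,000) is divided into 4 shares of ₹22,000: Ronan, Qadir, Ines, and Soraya each take ₹22,000.

Soraya receives ₹22,000.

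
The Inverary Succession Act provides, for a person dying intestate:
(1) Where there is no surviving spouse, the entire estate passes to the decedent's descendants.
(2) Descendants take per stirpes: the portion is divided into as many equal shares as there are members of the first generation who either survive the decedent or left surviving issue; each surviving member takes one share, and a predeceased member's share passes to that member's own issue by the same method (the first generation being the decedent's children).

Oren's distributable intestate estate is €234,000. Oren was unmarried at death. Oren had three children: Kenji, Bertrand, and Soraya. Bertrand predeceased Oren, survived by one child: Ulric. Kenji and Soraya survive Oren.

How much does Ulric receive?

The entire €234,000 passes to the descendants.
That amount (€234,000) is divided into 3 shares of €78,000: Kenji and Soraya each take €78,000; Bertrand's €78,000 share passes to Bertrand's issue.
Bertrand's share (€78,000) passes entirely to Ulric.

Ulric receives €78,000.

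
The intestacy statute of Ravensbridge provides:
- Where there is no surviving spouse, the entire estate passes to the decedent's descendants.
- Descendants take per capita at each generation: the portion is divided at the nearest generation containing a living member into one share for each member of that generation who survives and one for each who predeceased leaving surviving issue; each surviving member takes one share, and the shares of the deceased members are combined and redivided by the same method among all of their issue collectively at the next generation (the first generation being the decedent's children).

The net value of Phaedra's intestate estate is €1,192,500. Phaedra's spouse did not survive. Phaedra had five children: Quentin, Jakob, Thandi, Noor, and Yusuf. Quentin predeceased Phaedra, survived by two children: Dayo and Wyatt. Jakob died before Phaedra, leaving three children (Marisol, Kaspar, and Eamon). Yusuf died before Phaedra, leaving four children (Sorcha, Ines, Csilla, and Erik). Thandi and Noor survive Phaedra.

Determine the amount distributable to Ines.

The entire €1,192,500 passes to the descendants.
That amount (€1,192,500) is divided at the children's generation into 5 shares of €238,500. Thandi and Noor each take €238,500. The 3 shares of the deceased (Quentin, Jakob, and Yusuf) are combined into a pool of €715,500.
That pool (€715,500) is divided at the grandchildren's generation equally among Dayo, Wyatt, Marisol, Kaspar, Eamon, Sorcha, Ines, Csilla, and Erik: €79,500 each.

Ines receives €79,500.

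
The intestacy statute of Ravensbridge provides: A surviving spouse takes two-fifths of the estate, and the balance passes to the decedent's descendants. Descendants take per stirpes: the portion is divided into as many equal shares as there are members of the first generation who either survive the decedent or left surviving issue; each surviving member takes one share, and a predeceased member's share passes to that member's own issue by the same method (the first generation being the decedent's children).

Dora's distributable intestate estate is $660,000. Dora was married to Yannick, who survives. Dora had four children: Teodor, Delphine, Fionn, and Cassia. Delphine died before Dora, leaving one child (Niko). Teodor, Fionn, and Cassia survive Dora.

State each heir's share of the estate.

Yannick takes two-fifths of $660,000 = $264,000. The remaining $396,000 passes to the descendants.
The descendants' portion ($396,000) is divided into 4 shares of $99,000: Teodor, Fionn, and Cassia each take $99,000; Delphine's $99,000 share passes to Delphine's issue.
Delphine's share ($99,000) passes entirely to Niko.

Yannick: $264,000; Teodor: $99,000; Niko: $99,000; Fionn: $99,000; Cassia: $99,000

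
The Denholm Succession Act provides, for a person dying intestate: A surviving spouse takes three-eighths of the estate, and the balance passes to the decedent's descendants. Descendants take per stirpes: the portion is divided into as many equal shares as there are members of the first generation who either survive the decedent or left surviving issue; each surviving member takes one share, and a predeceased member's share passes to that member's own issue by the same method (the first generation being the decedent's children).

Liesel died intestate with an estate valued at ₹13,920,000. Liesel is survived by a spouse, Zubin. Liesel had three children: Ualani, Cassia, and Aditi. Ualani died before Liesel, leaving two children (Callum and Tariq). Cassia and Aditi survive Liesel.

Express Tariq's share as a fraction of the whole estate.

Zubin takes three-eighths of ₹13,920,000 = ₹5,220,000. The remaining ₹8,700,000 passes to the descendants.
The descendants' portion (₹8,700,000) is divided into 3 shares of ₹2,900,000: Cassia and Aditi each take ₹2,900,000; Ualani's ₹2,900,000 share passes to Ualani's issue.
Ualani's share (₹2,900,000) is divided into 2 shares of ₹1,450,000: Callum and Tariq each take ₹1,450,000.

Tariq receives 5/48 of the estate.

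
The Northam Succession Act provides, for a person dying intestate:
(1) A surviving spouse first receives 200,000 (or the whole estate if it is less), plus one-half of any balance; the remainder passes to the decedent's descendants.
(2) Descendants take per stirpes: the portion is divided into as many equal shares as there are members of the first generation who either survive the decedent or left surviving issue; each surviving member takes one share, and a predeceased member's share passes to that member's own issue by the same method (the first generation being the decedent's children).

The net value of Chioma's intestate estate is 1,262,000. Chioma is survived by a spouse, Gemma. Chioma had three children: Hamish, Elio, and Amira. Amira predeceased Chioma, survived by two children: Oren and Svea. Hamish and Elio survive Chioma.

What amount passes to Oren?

Oren receives 88,500.

Gemma first takes 200,000, leaving a balance of 1,062,000. Gemma then takes one-half of the balance (531,000), for a total of 731,000. The remaining 531,000 passes to the descendants.
The descendants' portion (531,000) is divided into 3 shares of 177,000: Hamish and Elio each take 177,000; Amira's 177,000 share passes to Amira's issue.
Amira's share (177,000) is divided into 2 shares of 88,500: Oren and Svea each take 88,500.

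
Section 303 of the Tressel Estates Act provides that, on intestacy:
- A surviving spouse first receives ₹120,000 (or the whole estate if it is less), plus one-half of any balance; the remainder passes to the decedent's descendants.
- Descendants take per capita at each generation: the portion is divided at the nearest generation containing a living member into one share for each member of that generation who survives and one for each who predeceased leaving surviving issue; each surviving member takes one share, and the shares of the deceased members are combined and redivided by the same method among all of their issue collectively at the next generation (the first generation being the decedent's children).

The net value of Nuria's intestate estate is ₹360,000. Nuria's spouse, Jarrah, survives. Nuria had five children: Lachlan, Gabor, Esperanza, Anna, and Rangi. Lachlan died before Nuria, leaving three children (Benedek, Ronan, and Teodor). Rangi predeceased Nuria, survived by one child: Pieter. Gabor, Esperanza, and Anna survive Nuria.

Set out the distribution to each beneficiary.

Jarrah first takes ₹120,000, leaving a balance of ₹240,000. Jarrah then takes one-half of the balance (₹120,000), for a total of ₹240,000. The remaining ₹120,000 passes to the descendants.
The descendants' portion (₹120,000) is divided at the children's generation into 5 shares of ₹24,000. Gabor, Esperanza, and Anna each take ₹24,000. The 2 shares of the deceased (Lachlan and Rangi) are combined into a pool of ₹48,000.
That pool (₹48,000) is divided at the grandchildren's generation equally among Benedek, Ronan, Teodor, and Pieter: ₹12,000 each.

Jarrah: ₹240,000; Benedek: ₹12,000; Ronan: ₹12,000; Teodor: ₹12,000; Gabor: ₹24,000; Esperanza: ₹24,000; Anna: ₹24,000; Pieter: ₹12,000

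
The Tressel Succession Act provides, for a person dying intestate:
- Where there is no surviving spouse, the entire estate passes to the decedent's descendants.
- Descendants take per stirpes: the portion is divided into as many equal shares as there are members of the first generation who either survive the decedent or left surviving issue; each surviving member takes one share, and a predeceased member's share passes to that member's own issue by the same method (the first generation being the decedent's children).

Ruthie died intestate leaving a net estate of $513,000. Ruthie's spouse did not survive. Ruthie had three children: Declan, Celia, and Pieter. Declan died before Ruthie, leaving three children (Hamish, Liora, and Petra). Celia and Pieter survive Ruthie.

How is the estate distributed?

The entire $513,000 passes to the descendants.
That amount ($513,000) is divided into 3 shares of $171,000: Celia and Pieter each take $171,000; Declan's $171,000 share passes to Declan's issue.
Declan's share ($171,000) is divided into 3 shares of $57,000: Hamish, Liora, and Petra each take $57,000.

Hamish: $57,000; Liora: $57,000; Petra: $57,000; Celia: $171,000; Pieter: $171,000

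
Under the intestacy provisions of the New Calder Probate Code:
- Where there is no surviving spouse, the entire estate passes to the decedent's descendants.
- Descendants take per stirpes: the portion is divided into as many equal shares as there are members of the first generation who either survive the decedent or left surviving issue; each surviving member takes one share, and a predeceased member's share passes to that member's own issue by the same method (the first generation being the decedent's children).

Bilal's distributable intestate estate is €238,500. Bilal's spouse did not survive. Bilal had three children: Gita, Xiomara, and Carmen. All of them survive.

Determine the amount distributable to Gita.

Gita receives €79,500.

The entire €238,500 passes to the descendants.
That amount (€238,500) is divided into 3 shares of €79,500: Gita, Xiomara, and Carmen each take €79,500.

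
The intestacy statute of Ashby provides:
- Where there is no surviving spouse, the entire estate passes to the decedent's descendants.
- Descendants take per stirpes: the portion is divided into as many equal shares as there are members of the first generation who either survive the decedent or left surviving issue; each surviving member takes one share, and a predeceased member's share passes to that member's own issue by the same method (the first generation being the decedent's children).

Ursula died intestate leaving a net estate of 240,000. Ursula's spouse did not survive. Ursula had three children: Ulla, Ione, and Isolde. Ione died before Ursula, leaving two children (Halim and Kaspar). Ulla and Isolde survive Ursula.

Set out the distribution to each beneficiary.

Ulla: 80,000; Halim: 40,000; Kaspar: 40,000; Isolde: 80,000

The entire 240,000 passes to the descendants.
That amount (240,000) is divided into 3 shares of 80,000: Ulla and Isolde each take 80,000; Ione's 80,000 share passes to Ione's issue.
Ione's share (80,000) is divided into 2 shares of 40,000: Halim and Kaspar each take 40,000.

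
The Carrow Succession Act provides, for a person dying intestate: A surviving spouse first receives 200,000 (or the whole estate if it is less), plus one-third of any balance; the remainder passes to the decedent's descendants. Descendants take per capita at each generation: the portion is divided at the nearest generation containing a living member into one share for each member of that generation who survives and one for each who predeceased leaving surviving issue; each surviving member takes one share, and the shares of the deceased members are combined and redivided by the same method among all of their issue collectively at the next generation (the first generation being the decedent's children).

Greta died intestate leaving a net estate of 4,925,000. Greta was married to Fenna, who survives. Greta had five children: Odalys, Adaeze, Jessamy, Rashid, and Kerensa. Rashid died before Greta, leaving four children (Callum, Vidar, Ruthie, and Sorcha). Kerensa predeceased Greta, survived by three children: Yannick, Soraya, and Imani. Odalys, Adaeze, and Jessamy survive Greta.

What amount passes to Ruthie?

Fenna first takes 200,000, leaving a balance of 4,725,000. Fenna then takes one-third of the balance (1,575,000), for a total of 1,775,000. The remaining 3,150,000 passes to the descendants.
The descendants' portion (3,150,000) is divided at the children's generation into 5 shares of 630,000. Odalys, Adaeze, and Jessamy each take 630,000. The 2 shares of the deceased (Rashid and Kerensa) are combined into a pool of 1,260,000.
That pool (1,260,000) is divided at the grandchildren's generation equally among Callum, Vidar, Ruthie, Sorcha, Yannick, Soraya, and Imani: 180,000 each.

Ruthie receives 180,000.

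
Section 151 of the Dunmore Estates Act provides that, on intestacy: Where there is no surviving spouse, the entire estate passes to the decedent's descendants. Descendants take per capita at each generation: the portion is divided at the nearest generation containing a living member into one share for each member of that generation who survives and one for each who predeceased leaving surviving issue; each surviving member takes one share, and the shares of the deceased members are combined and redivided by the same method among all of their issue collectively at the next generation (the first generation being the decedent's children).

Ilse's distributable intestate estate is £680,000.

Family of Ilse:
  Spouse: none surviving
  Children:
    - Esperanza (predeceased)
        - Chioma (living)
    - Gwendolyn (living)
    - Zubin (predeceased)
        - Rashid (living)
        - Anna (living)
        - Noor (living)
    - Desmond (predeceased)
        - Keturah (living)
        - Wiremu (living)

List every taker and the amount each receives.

The entire £680,000 passes to the descendants.
That amount (£680,000) is divided at the children's generation into 4 shares of £170,000. Gwendolyn takes £170,000. The 3 shares of the deceased (Esperanza, Zubin, and Desmond) are combined into a pool of £510,000.
That pool (£510,000) is divided at the grandchildren's generation equally among Chioma, Rashid, Anna, Noor, Keturah, and Wiremu: £85,000 each.

Chioma: £85,000; Gwendolyn: £170,000; Rashid: £85,000; Anna: £85,000; Noor: £85,000; Keturah: £85,000; Wiremu: £85,000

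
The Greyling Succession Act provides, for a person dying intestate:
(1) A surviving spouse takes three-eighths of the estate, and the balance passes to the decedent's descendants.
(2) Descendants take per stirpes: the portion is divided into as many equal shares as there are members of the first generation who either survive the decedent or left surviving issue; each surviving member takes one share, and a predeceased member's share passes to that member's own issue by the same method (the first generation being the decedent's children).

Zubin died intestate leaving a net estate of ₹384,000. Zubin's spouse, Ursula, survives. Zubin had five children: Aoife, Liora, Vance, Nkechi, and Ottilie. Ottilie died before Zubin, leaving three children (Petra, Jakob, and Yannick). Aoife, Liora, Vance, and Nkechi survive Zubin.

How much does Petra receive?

Ursula takes three-eighths of ₹384,000 = ₹144,000. The remaining ₹240,000 passes to the descendants.
The descendants' portion (₹240,000) is divided into 5 shares of ₹48,000: Aoife, Liora, Vance, and Nkechi each take ₹48,000; Ottilie's ₹48,000 share passes to Ottilie's issue.
Ottilie's share (₹48,000) is divided into 3 shares of ₹16,000: Petra, Jakob, and Yannick each take ₹16,000.

Petra receives ₹16,000.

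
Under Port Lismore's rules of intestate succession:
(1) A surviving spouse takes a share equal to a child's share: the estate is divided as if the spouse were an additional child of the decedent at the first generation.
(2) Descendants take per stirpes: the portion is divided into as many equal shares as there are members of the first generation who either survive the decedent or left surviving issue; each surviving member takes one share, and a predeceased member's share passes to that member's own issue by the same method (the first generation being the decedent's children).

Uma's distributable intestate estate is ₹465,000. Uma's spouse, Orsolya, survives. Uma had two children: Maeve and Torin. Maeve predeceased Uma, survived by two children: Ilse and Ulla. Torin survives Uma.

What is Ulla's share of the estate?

The spouse counts as an additional share at the children's level, so there are 3 primary shares of ₹155,000. Orsolya takes one such share (₹155,000).
The children's combined portion (₹310,000) is divided into 2 shares of ₹155,000: Torin takes ₹155,000; Maeve's ₹155,000 share passes to Maeve's issue.
Maeve's share (₹155,000) is divided into 2 shares of ₹77,500: Ilse and Ulla each take ₹77,500.

Ulla receives ₹77,500.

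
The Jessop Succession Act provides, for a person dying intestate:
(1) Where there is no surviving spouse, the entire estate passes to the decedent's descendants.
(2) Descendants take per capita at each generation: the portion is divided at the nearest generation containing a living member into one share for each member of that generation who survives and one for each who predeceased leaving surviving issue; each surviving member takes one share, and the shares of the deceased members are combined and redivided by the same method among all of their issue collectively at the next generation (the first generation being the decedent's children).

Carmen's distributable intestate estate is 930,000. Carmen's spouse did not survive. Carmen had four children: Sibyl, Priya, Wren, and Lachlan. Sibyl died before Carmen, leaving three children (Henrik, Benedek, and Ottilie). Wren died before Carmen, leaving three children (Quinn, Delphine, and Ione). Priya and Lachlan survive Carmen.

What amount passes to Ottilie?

The entire 930,000 passes to the descendants.
That amount (930,000) is divided at the children's generation into 4 shares of 232,500. Priya and Lachlan each take 232,500. The 2 shares of the deceased (Sibyl and Wren) are combined into a pool of 465,000.
That pool (465,000) is divided at the grandchildren's generation equally among Henrik, Benedek, Ottilie, Quinn, Delphine, and Ione: 77,500 each.

Ottilie receives 77,500.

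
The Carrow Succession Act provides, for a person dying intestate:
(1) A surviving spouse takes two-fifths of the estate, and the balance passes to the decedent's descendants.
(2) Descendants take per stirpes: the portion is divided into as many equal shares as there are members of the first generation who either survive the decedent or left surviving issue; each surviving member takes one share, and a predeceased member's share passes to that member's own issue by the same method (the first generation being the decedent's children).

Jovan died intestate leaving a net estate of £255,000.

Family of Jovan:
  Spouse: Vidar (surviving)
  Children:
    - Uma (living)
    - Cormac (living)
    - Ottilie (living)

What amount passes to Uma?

Vidar takes two-fifths of £255,000 = £102,000. The remaining £153,000 passes to the descendants.
The descendants' portion (£153,000) is divided into 3 shares of £51,000: Uma, Cormac, and Ottilie each take £51,000.

Uma receives £51,000.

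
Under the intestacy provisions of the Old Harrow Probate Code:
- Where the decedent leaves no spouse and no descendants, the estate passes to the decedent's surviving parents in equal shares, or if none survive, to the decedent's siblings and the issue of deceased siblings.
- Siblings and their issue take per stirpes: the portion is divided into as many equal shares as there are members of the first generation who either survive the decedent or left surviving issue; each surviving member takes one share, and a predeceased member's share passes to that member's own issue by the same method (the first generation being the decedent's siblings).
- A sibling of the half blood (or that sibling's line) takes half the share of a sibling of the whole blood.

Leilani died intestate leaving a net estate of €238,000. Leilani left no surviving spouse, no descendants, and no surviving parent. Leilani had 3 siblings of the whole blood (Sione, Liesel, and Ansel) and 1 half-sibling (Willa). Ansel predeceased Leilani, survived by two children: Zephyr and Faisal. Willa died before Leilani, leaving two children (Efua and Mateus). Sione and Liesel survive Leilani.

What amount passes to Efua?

The entire €238,000 passes to the siblings and their issue.
Counting each half-blood sibling's line as half a unit, there are 7/2 units in €238,000, so one unit is €68,000. Whole-blood lines (Sione, Liesel, and Ansel) take €68,000 each; half-blood lines (Willa) take €34,000 each.
Ansel's share (€68,000) is divided into 2 shares of €34,000: Zephyr and Faisal each take €34,000.
Willa's share (€34,000) is divided into 2 shares of €17,000: Efua and Mateus each take €17,000.

Efua receives €17,000.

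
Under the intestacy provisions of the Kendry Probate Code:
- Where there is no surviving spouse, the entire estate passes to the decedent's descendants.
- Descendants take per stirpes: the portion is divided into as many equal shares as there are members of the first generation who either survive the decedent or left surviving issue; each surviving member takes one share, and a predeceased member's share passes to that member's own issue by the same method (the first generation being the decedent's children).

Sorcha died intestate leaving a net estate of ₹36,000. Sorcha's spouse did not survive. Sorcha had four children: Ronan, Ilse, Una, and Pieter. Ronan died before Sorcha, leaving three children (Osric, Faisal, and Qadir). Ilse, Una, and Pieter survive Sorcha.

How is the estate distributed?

The entire ₹36,000 passes to the descendants.
That amount (₹36,000) is divided into 4 shares of ₹9,000: Ilse, Una, and Pieter each take ₹9,000; Ronan's ₹9,000 share passes to Ronan's issue.
Ronan's share (₹9,000) is divided into 3 shares of ₹3,000: Osric, Faisal, and Qadir each take ₹3,000.

Osric: ₹3,000; Faisal: ₹3,000; Qadir: ₹3,000; Ilse: ₹9,000; Una: ₹9,000; Pieter: ₹9,000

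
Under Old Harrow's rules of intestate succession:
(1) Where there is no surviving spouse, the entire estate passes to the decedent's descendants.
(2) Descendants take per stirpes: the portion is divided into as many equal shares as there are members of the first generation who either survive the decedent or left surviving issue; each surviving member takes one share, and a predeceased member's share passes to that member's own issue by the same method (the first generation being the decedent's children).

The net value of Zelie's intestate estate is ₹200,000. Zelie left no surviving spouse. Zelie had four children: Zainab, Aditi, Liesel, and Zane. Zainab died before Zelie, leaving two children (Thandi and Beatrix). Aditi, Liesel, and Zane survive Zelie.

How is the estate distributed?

The entire ₹200,000 passes to the descendants.
That amount (₹200,000) is divided into 4 shares of ₹50,000: Aditi, Liesel, and Zane each take ₹50,000; Zainab's ₹50,000 share passes to Zainab's issue.
Zainab's share (₹50,000) is divided into 2 shares of ₹25,000: Thandi and Beatrix each take ₹25,000.

Thandi: ₹25,000; Beatrix: ₹25,000; Aditi: ₹50,000; Liesel: ₹50,000; Zane: ₹50,000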